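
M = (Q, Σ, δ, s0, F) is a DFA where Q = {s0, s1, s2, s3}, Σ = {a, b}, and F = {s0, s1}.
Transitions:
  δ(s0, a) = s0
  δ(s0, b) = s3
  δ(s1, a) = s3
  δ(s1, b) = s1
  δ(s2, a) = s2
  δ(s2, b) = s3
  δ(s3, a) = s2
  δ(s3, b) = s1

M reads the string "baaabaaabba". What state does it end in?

s3

s0 --b--> s3
s3 --a--> s2
s2 --a--> s2
s2 --a--> s2
s2 --b--> s3
s3 --a--> s2
s2 --a--> s2
s2 --a--> s2
s2 --b--> s3
s3 --b--> s1
s1 --a--> s3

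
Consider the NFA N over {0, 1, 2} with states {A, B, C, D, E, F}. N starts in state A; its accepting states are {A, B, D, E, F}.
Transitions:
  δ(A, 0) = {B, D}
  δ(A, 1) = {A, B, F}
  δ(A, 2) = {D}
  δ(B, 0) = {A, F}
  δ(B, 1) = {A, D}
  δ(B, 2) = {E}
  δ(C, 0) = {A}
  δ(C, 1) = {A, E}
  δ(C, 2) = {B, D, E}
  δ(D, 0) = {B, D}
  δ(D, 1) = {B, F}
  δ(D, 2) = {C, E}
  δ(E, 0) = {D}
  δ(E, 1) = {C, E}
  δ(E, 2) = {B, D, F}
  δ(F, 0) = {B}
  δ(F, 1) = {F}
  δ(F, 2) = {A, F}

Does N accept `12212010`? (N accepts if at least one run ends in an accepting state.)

Start: {A}
read 1: {A, B, F}
read 2: {A, D, E, F}
read 2: {A, B, C, D, E, F}
read 1: {A, B, C, D, E, F}
read 2: {A, B, C, D, E, F}
read 0: {A, B, D, F}
read 1: {A, B, D, F}
read 0: {A, B, D, F}
Reachable ∩ accepting = {A, B, D, F} — nonempty.

accepted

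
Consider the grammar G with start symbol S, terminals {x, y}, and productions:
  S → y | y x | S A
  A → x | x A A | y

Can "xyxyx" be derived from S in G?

no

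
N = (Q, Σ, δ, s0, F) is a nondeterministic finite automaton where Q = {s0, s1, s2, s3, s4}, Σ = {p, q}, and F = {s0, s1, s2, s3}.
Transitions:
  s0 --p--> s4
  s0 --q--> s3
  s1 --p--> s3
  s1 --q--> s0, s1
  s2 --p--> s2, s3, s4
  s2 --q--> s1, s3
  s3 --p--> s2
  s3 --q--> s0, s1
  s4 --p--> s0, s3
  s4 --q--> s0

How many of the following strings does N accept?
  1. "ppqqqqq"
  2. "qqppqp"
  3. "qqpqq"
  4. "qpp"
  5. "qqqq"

5

"ppqqqqq": accepted
"qqppqp": accepted
"qqpqq": accepted
"qpp": accepted
"qqqq": accepted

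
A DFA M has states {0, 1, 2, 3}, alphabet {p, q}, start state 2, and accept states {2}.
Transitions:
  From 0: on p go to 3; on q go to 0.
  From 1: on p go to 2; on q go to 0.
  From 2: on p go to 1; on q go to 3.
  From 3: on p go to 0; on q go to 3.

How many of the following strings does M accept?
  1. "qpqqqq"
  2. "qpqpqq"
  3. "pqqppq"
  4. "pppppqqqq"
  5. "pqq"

0

"qpqqqq": rejected
"qpqpqq": rejected
"pqqppq": rejected
"pppppqqqq": rejected
"pqq": rejected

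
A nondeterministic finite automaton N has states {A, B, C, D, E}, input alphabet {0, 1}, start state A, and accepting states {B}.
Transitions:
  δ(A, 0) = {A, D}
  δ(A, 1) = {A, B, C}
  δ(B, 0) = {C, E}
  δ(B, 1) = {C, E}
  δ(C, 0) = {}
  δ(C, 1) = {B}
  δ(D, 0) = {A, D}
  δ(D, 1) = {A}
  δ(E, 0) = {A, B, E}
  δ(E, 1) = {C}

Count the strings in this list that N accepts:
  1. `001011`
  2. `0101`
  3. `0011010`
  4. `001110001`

4

`001011`: accepted
`0101`: accepted
`0011010`: accepted
`001110001`: accepted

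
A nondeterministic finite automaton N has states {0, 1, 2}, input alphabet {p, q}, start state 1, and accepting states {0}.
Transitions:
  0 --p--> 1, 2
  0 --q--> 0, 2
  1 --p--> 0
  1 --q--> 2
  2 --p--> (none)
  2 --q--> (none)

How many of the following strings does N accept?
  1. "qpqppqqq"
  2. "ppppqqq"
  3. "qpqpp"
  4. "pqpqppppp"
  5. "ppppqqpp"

0

"qpqppqqq": rejected
"ppppqqq": rejected
"qpqpp": rejected
"pqpqppppp": rejected
"ppppqqpp": rejected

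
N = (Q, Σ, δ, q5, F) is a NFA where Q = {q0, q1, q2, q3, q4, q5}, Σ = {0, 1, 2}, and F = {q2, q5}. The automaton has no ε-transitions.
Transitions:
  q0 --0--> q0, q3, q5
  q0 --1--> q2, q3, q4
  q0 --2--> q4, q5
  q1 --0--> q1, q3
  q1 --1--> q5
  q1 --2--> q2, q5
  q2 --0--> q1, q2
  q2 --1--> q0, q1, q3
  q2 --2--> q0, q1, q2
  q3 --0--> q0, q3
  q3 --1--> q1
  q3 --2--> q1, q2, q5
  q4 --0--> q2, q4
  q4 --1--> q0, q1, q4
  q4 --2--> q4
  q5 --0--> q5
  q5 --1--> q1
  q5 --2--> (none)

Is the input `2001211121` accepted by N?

rejected

Start: {q5}
read 2: {}
The reachable set is empty and stays empty for the remaining 9 symbols.
Reachable ∩ accepting = {} — empty.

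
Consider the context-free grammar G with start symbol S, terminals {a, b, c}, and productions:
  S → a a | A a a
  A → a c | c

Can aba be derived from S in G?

no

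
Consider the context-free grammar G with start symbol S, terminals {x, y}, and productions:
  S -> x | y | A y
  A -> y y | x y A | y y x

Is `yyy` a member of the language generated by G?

yes

S ⇒ Ay ⇒ yyy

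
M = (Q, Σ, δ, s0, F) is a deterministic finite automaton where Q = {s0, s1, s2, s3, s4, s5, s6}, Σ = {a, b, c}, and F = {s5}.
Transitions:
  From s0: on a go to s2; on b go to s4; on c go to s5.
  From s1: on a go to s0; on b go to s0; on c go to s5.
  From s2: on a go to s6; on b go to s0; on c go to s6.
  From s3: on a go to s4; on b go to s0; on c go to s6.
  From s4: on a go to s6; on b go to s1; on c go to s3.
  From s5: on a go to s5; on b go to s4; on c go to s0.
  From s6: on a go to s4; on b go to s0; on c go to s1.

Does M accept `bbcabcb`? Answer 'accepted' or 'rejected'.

s0 --b--> s4
s4 --b--> s1
s1 --c--> s5
s5 --a--> s5
s5 --b--> s4
s4 --c--> s3
s3 --b--> s0
End in state s0, which is not an accepting state.

rejected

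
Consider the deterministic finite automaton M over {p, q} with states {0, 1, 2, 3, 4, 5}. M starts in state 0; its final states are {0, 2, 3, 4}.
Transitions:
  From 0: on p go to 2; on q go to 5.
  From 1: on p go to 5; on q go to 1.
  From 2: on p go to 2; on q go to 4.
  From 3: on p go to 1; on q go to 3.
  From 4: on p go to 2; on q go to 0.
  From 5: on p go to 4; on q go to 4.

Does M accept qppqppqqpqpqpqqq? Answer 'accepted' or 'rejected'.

rejected

0 --q--> 5
5 --p--> 4
4 --p--> 2
2 --q--> 4
4 --p--> 2
2 --p--> 2
2 --q--> 4
4 --q--> 0
0 --p--> 2
2 --q--> 4
4 --p--> 2
2 --q--> 4
4 --p--> 2
2 --q--> 4
4 --q--> 0
0 --q--> 5
End in state 5, which is not an accepting state.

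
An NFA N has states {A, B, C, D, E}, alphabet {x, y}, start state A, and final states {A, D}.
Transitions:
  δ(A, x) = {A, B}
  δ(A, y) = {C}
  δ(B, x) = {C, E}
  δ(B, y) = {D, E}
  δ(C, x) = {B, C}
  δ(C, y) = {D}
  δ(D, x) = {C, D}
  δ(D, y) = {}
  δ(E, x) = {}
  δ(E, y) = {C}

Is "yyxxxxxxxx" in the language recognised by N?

accepted

Start: {A}
read y: {C}
read y: {D}
read x: {C, D}
read x: {B, C, D}
read x: {B, C, D, E}
read x: {B, C, D, E}
read x: {B, C, D, E}
read x: {B, C, D, E}
read x: {B, C, D, E}
read x: {B, C, D, E}
Reachable ∩ accepting = {D} — nonempty.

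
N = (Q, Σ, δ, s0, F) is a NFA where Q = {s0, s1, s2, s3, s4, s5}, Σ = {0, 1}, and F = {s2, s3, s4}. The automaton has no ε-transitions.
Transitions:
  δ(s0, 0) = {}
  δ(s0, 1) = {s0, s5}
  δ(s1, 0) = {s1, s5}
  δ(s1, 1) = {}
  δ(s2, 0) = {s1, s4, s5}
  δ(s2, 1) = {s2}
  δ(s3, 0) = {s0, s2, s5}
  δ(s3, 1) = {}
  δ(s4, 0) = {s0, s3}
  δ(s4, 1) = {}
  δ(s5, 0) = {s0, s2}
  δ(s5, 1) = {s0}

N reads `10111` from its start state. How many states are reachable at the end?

3

Start: {s0}
read 1: {s0, s5}
read 0: {s0, s2}
read 1: {s0, s2, s5}
read 1: {s0, s2, s5}
read 1: {s0, s2, s5}
Final reachable set {s0, s2, s5} has 3 states.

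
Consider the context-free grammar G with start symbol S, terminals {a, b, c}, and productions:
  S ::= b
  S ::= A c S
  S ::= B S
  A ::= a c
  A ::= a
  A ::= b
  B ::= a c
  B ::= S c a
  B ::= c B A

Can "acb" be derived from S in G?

yes

S ⇒ AcS ⇒ acS ⇒ acb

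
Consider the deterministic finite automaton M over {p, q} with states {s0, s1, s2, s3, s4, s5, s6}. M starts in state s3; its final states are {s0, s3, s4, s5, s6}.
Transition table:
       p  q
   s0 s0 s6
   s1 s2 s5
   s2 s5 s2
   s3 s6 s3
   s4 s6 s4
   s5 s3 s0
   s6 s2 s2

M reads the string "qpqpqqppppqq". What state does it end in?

s3 --q--> s3
s3 --p--> s6
s6 --q--> s2
s2 --p--> s5
s5 --q--> s0
s0 --q--> s6
s6 --p--> s2
s2 --p--> s5
s5 --p--> s3
s3 --p--> s6
s6 --q--> s2
s2 --q--> s2

s2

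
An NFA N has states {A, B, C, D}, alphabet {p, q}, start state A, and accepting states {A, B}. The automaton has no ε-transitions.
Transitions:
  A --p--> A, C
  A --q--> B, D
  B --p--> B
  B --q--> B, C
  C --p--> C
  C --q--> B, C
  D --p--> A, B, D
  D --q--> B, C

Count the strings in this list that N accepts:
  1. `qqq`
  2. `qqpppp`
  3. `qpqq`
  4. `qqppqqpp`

`qqq`: accepted
`qqpppp`: accepted
`qpqq`: accepted
`qqppqqpp`: accepted

4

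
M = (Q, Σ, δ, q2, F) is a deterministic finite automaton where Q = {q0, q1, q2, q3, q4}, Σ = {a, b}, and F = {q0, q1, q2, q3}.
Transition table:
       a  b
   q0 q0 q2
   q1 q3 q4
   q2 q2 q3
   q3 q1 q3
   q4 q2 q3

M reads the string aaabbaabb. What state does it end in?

q3

q2 --a--> q2
q2 --a--> q2
q2 --a--> q2
q2 --b--> q3
q3 --b--> q3
q3 --a--> q1
q1 --a--> q3
q3 --b--> q3
q3 --b--> q3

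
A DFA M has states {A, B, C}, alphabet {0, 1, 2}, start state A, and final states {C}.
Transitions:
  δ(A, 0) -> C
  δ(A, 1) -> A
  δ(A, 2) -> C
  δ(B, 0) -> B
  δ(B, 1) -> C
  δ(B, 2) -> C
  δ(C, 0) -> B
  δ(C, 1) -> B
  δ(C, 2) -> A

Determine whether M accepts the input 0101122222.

accepted

A --0--> C
C --1--> B
B --0--> B
B --1--> C
C --1--> B
B --2--> C
C --2--> A
A --2--> C
C --2--> A
A --2--> C
End in state C, which is an accepting state.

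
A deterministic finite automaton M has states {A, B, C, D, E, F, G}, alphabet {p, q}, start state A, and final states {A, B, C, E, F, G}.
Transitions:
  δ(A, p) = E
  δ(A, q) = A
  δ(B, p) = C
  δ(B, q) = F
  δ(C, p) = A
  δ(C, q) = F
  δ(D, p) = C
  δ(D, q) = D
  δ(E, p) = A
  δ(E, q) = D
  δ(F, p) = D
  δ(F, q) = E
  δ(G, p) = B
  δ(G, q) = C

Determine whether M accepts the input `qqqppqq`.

accepted

A --q--> A
A --q--> A
A --q--> A
A --p--> E
E --p--> A
A --q--> A
A --q--> A
End in state A, which is an accepting state.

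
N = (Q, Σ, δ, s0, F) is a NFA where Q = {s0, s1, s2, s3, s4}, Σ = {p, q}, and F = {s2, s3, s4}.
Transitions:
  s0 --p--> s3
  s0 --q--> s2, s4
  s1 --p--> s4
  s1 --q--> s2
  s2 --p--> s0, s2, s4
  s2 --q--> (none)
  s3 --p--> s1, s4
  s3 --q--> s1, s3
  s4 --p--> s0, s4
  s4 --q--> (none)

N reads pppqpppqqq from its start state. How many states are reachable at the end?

Start: {s0}
read p: {s3}
read p: {s1, s4}
read p: {s0, s4}
read q: {s2, s4}
read p: {s0, s2, s4}
read p: {s0, s2, s3, s4}
read p: {s0, s1, s2, s3, s4}
read q: {s1, s2, s3, s4}
read q: {s1, s2, s3}
read q: {s1, s2, s3}
Final reachable set {s1, s2, s3} has 3 states.

3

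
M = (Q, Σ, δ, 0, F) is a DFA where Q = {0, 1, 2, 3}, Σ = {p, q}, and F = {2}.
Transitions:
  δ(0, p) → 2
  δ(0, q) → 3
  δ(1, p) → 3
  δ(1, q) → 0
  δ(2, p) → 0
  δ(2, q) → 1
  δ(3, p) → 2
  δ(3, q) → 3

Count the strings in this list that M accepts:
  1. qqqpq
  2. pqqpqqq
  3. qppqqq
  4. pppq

0

qqqpq: rejected
pqqpqqq: rejected
qppqqq: rejected
pppq: rejected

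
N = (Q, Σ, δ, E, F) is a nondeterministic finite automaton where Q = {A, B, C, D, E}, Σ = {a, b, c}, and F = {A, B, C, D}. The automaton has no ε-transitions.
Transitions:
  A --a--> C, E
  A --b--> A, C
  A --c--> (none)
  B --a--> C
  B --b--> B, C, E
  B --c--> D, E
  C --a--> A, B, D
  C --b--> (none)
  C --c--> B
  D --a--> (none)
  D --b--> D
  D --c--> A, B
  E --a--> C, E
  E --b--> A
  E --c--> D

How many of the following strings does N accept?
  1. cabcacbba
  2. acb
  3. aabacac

cabcacbba: rejected
acb: accepted
aabacac: accepted

2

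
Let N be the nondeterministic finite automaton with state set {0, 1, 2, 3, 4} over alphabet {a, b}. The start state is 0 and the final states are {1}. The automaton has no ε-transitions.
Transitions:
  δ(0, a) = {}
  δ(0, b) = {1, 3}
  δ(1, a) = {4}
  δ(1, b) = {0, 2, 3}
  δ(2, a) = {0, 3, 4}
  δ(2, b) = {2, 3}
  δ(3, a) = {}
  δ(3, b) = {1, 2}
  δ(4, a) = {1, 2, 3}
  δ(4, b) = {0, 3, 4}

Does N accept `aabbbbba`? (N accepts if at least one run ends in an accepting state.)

rejected

Start: {0}
read a: {}
The reachable set is empty and stays empty for the remaining 7 symbols.
Reachable ∩ accepting = {} — empty.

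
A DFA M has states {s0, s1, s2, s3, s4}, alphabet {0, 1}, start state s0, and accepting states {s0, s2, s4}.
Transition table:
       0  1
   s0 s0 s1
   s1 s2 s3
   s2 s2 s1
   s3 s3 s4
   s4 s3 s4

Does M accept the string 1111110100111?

accepted

s0 --1--> s1
s1 --1--> s3
s3 --1--> s4
s4 --1--> s4
s4 --1--> s4
s4 --1--> s4
s4 --0--> s3
s3 --1--> s4
s4 --0--> s3
s3 --0--> s3
s3 --1--> s4
s4 --1--> s4
s4 --1--> s4
End in state s4, which is an accepting state.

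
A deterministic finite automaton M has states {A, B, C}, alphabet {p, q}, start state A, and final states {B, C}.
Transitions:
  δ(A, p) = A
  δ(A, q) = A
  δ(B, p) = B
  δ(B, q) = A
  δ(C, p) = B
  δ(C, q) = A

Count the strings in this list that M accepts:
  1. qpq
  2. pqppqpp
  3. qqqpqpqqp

0

qpq: rejected
pqppqpp: rejected
qqqpqpqqp: rejected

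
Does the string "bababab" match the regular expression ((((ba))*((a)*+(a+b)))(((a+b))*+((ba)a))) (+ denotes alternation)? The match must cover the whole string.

yes

Split as ε·bababab: (((ba))*((a)*+(a+b))) matches ε and (((a+b))*+((ba)a)) matches bababab.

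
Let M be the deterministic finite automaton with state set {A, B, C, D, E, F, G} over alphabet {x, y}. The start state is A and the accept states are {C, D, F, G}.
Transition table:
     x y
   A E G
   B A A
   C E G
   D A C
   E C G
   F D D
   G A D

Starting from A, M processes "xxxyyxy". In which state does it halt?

A --x--> E
E --x--> C
C --x--> E
E --y--> G
G --y--> D
D --x--> A
A --y--> G

G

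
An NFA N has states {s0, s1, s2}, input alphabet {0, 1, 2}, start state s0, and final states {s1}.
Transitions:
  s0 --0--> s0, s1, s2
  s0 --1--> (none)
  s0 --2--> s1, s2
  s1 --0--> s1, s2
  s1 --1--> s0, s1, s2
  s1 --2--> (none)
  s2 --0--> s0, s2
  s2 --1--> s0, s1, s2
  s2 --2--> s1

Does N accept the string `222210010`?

rejected

Start: {s0}
read 2: {s1, s2}
read 2: {s1}
read 2: {}
The reachable set is empty and stays empty for the remaining 6 symbols.
Reachable ∩ accepting = {} — empty.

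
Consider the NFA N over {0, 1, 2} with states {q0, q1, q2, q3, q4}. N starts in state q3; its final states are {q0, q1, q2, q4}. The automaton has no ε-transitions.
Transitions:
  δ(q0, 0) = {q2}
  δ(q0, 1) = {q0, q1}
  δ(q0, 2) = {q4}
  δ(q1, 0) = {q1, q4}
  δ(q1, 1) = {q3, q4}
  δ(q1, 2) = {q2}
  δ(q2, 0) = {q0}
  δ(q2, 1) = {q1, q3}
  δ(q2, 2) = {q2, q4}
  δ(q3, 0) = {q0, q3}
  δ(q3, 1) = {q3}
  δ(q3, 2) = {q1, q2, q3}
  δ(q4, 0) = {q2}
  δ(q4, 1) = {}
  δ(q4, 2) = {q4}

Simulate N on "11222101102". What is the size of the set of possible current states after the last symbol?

Start: {q3}
read 1: {q3}
read 1: {q3}
read 2: {q1, q2, q3}
read 2: {q1, q2, q3, q4}
read 2: {q1, q2, q3, q4}
read 1: {q1, q3, q4}
read 0: {q0, q1, q2, q3, q4}
read 1: {q0, q1, q3, q4}
read 1: {q0, q1, q3, q4}
read 0: {q0, q1, q2, q3, q4}
read 2: {q1, q2, q3, q4}
Final reachable set {q1, q2, q3, q4} has 4 states.

4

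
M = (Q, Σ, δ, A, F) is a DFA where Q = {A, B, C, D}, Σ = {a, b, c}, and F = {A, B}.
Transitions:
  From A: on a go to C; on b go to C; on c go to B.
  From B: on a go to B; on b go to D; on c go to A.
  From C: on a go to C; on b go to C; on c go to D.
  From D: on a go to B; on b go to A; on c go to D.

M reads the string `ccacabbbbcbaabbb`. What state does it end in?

C

A --c--> B
B --c--> A
A --a--> C
C --c--> D
D --a--> B
B --b--> D
D --b--> A
A --b--> C
C --b--> C
C --c--> D
D --b--> A
A --a--> C
C --a--> C
C --b--> C
C --b--> C
C --b--> C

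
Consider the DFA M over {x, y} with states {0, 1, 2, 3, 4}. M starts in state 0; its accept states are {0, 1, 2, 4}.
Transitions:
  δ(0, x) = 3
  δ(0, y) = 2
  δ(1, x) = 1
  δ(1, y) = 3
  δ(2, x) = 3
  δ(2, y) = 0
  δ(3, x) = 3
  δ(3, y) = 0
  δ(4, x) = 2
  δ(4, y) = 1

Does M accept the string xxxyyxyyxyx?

0 --x--> 3
3 --x--> 3
3 --x--> 3
3 --y--> 0
0 --y--> 2
2 --x--> 3
3 --y--> 0
0 --y--> 2
2 --x--> 3
3 --y--> 0
0 --x--> 3
End in state 3, which is not an accepting state.

rejected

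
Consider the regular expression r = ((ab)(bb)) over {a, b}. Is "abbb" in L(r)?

Split as ab·bb: (ab) matches ab and (bb) matches bb.

yes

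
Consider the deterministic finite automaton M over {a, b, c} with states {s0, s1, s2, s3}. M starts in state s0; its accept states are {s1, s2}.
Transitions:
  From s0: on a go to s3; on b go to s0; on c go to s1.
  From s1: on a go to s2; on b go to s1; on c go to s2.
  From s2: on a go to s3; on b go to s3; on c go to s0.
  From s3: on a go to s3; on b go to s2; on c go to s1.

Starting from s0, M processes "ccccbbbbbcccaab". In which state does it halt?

s0 --c--> s1
s1 --c--> s2
s2 --c--> s0
s0 --c--> s1
s1 --b--> s1
s1 --b--> s1
s1 --b--> s1
s1 --b--> s1
s1 --b--> s1
s1 --c--> s2
s2 --c--> s0
s0 --c--> s1
s1 --a--> s2
s2 --a--> s3
s3 --b--> s2

s2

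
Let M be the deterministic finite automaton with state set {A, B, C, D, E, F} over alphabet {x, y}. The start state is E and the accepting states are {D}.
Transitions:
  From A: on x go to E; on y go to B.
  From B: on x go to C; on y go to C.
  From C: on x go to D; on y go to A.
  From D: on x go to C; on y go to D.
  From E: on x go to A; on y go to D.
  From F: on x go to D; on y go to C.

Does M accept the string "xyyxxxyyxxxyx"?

rejected

E --x--> A
A --y--> B
B --y--> C
C --x--> D
D --x--> C
C --x--> D
D --y--> D
D --y--> D
D --x--> C
C --x--> D
D --x--> C
C --y--> A
A --x--> E
End in state E, which is not an accepting state.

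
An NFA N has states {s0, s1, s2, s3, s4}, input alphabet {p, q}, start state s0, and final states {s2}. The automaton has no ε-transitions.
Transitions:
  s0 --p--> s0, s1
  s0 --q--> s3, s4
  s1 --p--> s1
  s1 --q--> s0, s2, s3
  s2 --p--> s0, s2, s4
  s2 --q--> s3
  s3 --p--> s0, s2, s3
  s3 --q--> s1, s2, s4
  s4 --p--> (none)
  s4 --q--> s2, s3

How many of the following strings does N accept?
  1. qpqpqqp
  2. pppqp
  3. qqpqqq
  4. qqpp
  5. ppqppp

5

qpqpqqp: accepted
pppqp: accepted
qqpqqq: accepted
qqpp: accepted
ppqppp: accepted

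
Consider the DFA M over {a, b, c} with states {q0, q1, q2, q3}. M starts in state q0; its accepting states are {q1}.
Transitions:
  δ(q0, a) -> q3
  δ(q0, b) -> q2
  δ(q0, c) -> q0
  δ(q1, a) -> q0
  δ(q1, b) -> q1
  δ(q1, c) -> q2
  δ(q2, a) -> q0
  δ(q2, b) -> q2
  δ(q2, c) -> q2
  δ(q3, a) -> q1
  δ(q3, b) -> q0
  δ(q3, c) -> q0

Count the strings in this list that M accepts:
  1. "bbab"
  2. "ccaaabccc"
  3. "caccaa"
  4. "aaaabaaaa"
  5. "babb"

1

"bbab": rejected
"ccaaabccc": rejected
"caccaa": accepted
"aaaabaaaa": rejected
"babb": rejected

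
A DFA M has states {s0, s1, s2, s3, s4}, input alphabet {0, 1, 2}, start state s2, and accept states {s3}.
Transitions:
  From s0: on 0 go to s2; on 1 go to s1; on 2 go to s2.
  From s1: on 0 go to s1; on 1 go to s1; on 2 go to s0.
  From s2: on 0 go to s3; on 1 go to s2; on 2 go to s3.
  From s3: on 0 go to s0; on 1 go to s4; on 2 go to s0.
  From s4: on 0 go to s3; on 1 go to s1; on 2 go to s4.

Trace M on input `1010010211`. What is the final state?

s2 --1--> s2
s2 --0--> s3
s3 --1--> s4
s4 --0--> s3
s3 --0--> s0
s0 --1--> s1
s1 --0--> s1
s1 --2--> s0
s0 --1--> s1
s1 --1--> s1

s1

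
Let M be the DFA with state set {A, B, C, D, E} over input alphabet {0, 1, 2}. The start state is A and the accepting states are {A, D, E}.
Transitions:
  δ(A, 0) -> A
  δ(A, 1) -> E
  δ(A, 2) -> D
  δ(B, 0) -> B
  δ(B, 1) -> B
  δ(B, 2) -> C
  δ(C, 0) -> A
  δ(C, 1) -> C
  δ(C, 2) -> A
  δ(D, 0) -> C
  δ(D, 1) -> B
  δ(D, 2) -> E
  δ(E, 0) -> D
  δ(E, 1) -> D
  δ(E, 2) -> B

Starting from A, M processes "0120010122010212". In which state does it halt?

A --0--> A
A --1--> E
E --2--> B
B --0--> B
B --0--> B
B --1--> B
B --0--> B
B --1--> B
B --2--> C
C --2--> A
A --0--> A
A --1--> E
E --0--> D
D --2--> E
E --1--> D
D --2--> E

E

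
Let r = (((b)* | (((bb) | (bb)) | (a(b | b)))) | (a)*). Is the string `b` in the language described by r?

yes

The left alternative ((b)*|(((bb)|(bb))|(a(b|b)))) matches b.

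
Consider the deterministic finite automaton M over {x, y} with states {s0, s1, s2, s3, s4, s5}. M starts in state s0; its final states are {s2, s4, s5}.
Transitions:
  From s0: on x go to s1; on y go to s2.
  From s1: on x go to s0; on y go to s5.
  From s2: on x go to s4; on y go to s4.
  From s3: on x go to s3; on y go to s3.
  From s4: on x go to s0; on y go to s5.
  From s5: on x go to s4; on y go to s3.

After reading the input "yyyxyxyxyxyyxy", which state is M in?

s0 --y--> s2
s2 --y--> s4
s4 --y--> s5
s5 --x--> s4
s4 --y--> s5
s5 --x--> s4
s4 --y--> s5
s5 --x--> s4
s4 --y--> s5
s5 --x--> s4
s4 --y--> s5
s5 --y--> s3
s3 --x--> s3
s3 --y--> s3

s3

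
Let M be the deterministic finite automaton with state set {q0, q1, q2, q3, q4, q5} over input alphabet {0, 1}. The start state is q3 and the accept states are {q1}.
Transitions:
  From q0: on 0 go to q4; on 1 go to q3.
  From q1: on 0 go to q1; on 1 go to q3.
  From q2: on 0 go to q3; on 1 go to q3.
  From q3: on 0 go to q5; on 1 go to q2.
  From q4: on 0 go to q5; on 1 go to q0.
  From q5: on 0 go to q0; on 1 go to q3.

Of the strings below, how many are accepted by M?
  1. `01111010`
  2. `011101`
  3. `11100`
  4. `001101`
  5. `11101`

`01111010`: rejected
`011101`: rejected
`11100`: rejected
`001101`: rejected
`11101`: rejected

0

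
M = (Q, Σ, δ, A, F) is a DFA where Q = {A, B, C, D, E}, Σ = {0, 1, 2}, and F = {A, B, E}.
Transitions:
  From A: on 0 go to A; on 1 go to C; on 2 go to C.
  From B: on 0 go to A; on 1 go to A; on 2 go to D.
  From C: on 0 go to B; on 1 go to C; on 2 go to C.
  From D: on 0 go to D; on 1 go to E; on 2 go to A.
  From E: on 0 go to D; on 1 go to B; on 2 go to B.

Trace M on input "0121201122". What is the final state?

C

A --0--> A
A --1--> C
C --2--> C
C --1--> C
C --2--> C
C --0--> B
B --1--> A
A --1--> C
C --2--> C
C --2--> C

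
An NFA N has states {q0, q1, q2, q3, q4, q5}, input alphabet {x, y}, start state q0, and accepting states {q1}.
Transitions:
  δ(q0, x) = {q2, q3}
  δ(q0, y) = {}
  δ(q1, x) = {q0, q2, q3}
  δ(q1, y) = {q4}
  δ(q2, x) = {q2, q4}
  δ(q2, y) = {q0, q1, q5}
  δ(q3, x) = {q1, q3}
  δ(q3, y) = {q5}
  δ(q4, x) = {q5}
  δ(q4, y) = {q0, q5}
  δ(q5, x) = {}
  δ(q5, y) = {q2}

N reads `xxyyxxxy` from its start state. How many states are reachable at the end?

Start: {q0}
read x: {q2, q3}
read x: {q1, q2, q3, q4}
read y: {q0, q1, q4, q5}
read y: {q0, q2, q4, q5}
read x: {q2, q3, q4, q5}
read x: {q1, q2, q3, q4, q5}
read x: {q0, q1, q2, q3, q4, q5}
read y: {q0, q1, q2, q4, q5}
Final reachable set {q0, q1, q2, q4, q5} has 5 states.

5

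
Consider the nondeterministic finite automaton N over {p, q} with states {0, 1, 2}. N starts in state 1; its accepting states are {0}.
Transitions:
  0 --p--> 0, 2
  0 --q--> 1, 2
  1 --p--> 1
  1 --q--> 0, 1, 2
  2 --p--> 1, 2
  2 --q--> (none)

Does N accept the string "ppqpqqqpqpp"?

Start: {1}
read p: {1}
read p: {1}
read q: {0, 1, 2}
read p: {0, 1, 2}
read q: {0, 1, 2}
read q: {0, 1, 2}
read q: {0, 1, 2}
read p: {0, 1, 2}
read q: {0, 1, 2}
read p: {0, 1, 2}
read p: {0, 1, 2}
Reachable ∩ accepting = {0} — nonempty.

accepted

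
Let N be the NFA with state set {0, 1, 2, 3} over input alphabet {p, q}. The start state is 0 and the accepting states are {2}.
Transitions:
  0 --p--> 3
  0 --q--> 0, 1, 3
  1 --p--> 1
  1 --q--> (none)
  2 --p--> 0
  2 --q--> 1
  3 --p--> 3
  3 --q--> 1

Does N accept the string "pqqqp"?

Start: {0}
read p: {3}
read q: {1}
read q: {}
The reachable set is empty and stays empty for the remaining 2 symbols.
Reachable ∩ accepting = {} — empty.

rejected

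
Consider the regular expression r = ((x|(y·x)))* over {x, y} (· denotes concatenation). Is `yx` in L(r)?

yes

Split into 1 piece yx; each matches (x|(y·x)).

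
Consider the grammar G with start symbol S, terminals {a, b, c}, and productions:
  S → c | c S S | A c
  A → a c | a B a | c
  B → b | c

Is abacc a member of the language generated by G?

no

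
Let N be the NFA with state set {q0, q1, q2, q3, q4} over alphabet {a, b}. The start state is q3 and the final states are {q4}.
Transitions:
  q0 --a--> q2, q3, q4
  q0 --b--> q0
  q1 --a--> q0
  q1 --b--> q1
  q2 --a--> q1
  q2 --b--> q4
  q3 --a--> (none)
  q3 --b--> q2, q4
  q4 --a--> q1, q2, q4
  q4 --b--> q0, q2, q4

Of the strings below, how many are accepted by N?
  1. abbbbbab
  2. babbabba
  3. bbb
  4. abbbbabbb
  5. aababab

2

abbbbbab: rejected
babbabba: accepted
bbb: accepted
abbbbabbb: rejected
aababab: rejected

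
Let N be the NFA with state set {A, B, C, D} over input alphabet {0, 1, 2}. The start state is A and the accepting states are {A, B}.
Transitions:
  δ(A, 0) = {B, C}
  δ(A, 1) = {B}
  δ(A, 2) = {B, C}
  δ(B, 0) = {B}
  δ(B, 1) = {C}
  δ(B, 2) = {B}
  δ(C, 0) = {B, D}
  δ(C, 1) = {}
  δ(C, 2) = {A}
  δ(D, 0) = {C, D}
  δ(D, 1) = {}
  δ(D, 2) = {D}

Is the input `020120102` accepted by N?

Start: {A}
read 0: {B, C}
read 2: {A, B}
read 0: {B, C}
read 1: {C}
read 2: {A}
read 0: {B, C}
read 1: {C}
read 0: {B, D}
read 2: {B, D}
Reachable ∩ accepting = {B} — nonempty.

accepted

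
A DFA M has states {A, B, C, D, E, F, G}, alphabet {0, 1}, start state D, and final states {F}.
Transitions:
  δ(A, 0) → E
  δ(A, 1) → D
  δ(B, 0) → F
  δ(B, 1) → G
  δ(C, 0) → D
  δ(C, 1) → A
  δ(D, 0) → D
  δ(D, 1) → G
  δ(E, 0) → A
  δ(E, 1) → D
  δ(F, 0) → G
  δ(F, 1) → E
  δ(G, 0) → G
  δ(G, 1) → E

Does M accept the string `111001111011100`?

rejected

D --1--> G
G --1--> E
E --1--> D
D --0--> D
D --0--> D
D --1--> G
G --1--> E
E --1--> D
D --1--> G
G --0--> G
G --1--> E
E --1--> D
D --1--> G
G --0--> G
G --0--> G
End in state G, which is not an accepting state.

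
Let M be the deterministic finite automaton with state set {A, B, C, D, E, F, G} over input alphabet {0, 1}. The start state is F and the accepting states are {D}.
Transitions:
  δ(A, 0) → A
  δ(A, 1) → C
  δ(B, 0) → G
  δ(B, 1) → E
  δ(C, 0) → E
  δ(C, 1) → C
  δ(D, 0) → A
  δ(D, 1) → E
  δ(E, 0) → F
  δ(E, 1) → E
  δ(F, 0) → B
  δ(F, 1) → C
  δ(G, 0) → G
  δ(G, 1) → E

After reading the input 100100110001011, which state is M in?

C

F --1--> C
C --0--> E
E --0--> F
F --1--> C
C --0--> E
E --0--> F
F --1--> C
C --1--> C
C --0--> E
E --0--> F
F --0--> B
B --1--> E
E --0--> F
F --1--> C
C --1--> C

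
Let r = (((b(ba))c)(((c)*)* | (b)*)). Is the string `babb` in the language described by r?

no

No split of babb into u·v has ((b(ba))c) matching u and (((c)*)*|(b)*) matching v.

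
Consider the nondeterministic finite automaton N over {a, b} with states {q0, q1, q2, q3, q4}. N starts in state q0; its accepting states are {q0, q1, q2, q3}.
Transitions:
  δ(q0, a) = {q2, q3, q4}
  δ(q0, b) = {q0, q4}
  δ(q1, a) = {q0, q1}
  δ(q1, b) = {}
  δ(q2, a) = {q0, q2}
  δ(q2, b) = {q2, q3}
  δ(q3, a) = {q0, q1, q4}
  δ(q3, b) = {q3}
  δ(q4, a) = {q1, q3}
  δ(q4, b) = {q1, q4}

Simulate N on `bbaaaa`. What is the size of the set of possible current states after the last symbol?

5

Start: {q0}
read b: {q0, q4}
read b: {q0, q1, q4}
read a: {q0, q1, q2, q3, q4}
read a: {q0, q1, q2, q3, q4}
read a: {q0, q1, q2, q3, q4}
read a: {q0, q1, q2, q3, q4}
Final reachable set {q0, q1, q2, q3, q4} has 5 states.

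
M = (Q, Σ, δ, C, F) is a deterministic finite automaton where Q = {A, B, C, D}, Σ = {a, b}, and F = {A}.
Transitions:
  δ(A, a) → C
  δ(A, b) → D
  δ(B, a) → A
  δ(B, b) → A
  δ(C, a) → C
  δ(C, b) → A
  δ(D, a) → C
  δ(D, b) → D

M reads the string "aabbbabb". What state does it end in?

D

C --a--> C
C --a--> C
C --b--> A
A --b--> D
D --b--> D
D --a--> C
C --b--> A
A --b--> D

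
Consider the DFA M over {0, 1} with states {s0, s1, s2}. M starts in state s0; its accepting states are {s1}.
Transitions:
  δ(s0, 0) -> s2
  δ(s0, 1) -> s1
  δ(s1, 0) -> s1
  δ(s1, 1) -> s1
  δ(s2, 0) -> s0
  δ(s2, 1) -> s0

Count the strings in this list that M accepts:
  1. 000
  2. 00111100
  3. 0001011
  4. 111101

3

000: rejected
00111100: accepted
0001011: accepted
111101: accepted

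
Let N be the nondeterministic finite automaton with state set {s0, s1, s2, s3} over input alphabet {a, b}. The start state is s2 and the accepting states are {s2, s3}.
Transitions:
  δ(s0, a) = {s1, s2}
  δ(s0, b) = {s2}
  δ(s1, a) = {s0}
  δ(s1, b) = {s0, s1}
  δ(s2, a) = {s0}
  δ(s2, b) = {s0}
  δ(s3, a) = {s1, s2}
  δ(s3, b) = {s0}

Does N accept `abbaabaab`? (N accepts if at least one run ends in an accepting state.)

rejected

Start: {s2}
read a: {s0}
read b: {s2}
read b: {s0}
read a: {s1, s2}
read a: {s0}
read b: {s2}
read a: {s0}
read a: {s1, s2}
read b: {s0, s1}
Reachable ∩ accepting = {} — empty.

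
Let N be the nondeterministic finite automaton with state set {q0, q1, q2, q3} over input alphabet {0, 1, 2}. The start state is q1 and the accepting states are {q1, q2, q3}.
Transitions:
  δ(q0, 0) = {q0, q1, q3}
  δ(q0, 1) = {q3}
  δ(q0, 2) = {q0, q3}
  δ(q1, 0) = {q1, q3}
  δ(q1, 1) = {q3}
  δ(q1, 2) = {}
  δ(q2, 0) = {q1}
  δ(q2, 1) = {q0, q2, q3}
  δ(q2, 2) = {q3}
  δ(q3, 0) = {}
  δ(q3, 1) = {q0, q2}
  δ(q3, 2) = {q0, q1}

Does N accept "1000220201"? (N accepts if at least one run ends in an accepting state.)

rejected

Start: {q1}
read 1: {q3}
read 0: {}
The reachable set is empty and stays empty for the remaining 8 symbols.
Reachable ∩ accepting = {} — empty.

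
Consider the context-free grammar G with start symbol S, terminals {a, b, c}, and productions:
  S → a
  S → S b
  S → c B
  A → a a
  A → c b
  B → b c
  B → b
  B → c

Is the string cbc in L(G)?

S ⇒ cB ⇒ cbc

yes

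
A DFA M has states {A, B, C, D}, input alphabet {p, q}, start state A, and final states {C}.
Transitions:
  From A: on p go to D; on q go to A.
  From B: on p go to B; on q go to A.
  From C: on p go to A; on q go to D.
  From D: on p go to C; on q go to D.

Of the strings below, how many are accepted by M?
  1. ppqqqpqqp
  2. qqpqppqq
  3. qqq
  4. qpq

1

ppqqqpqqp: accepted
qqpqppqq: rejected
qqq: rejected
qpq: rejected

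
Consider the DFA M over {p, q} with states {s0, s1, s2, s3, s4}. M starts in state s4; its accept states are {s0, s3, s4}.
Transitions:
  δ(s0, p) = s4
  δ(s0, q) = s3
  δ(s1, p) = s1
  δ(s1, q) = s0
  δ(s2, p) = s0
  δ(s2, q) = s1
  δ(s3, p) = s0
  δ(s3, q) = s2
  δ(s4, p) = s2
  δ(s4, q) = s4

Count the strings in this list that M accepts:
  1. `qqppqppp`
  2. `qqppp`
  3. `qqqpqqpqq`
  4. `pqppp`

2

`qqppqppp`: rejected
`qqppp`: accepted
`qqqpqqpqq`: accepted
`pqppp`: rejected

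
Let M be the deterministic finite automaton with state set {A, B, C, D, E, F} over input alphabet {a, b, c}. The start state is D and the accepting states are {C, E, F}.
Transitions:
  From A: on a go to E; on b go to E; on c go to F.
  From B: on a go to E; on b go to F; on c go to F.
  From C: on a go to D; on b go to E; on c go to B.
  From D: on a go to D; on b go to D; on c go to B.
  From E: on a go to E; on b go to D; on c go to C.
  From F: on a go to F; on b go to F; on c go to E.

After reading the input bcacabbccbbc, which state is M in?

E

D --b--> D
D --c--> B
B --a--> E
E --c--> C
C --a--> D
D --b--> D
D --b--> D
D --c--> B
B --c--> F
F --b--> F
F --b--> F
F --c--> E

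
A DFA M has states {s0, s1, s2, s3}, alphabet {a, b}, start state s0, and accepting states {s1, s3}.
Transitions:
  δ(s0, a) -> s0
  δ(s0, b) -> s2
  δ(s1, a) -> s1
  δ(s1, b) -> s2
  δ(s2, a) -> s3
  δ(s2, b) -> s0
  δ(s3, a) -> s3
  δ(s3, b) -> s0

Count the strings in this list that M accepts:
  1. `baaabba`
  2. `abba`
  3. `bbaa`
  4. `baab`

`baaabba`: accepted
`abba`: rejected
`bbaa`: rejected
`baab`: rejected

1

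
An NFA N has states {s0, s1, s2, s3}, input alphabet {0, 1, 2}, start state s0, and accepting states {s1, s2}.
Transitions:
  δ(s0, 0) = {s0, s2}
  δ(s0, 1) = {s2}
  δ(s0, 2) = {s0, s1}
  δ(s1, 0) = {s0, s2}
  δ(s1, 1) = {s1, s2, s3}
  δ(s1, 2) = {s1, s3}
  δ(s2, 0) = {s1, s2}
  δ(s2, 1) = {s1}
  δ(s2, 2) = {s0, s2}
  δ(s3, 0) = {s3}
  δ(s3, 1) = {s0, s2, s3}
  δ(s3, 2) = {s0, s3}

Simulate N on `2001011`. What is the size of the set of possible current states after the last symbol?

Start: {s0}
read 2: {s0, s1}
read 0: {s0, s2}
read 0: {s0, s1, s2}
read 1: {s1, s2, s3}
read 0: {s0, s1, s2, s3}
read 1: {s0, s1, s2, s3}
read 1: {s0, s1, s2, s3}
Final reachable set {s0, s1, s2, s3} has 4 states.

4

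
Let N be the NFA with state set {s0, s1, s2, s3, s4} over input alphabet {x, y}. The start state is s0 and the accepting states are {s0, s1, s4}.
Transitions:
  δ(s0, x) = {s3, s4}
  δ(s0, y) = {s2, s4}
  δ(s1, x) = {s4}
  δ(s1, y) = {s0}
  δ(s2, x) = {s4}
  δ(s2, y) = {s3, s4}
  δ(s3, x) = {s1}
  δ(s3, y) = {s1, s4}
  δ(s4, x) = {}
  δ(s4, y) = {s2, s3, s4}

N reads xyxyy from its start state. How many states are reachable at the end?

4

Start: {s0}
read x: {s3, s4}
read y: {s1, s2, s3, s4}
read x: {s1, s4}
read y: {s0, s2, s3, s4}
read y: {s1, s2, s3, s4}
Final reachable set {s1, s2, s3, s4} has 4 states.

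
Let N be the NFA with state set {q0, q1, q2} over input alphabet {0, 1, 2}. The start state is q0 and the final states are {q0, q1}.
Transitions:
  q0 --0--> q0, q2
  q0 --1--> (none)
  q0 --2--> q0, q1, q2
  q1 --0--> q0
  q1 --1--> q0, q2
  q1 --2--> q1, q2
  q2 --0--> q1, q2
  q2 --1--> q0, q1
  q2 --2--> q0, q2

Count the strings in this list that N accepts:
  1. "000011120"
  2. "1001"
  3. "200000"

"000011120": accepted
"1001": rejected
"200000": accepted

2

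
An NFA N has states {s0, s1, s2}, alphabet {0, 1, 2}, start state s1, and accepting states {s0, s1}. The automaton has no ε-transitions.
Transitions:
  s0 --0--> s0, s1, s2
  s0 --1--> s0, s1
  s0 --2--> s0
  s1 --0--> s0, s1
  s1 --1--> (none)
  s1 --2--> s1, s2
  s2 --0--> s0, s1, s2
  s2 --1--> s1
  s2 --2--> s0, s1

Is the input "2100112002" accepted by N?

accepted

Start: {s1}
read 2: {s1, s2}
read 1: {s1}
read 0: {s0, s1}
read 0: {s0, s1, s2}
read 1: {s0, s1}
read 1: {s0, s1}
read 2: {s0, s1, s2}
read 0: {s0, s1, s2}
read 0: {s0, s1, s2}
read 2: {s0, s1, s2}
Reachable ∩ accepting = {s0, s1} — nonempty.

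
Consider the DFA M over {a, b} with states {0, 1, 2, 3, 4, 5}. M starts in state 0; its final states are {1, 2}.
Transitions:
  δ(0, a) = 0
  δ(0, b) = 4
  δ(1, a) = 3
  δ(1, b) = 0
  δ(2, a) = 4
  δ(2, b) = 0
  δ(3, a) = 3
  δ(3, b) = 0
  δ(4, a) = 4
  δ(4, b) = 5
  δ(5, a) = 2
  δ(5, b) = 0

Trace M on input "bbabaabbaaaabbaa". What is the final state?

0 --b--> 4
4 --b--> 5
5 --a--> 2
2 --b--> 0
0 --a--> 0
0 --a--> 0
0 --b--> 4
4 --b--> 5
5 --a--> 2
2 --a--> 4
4 --a--> 4
4 --a--> 4
4 --b--> 5
5 --b--> 0
0 --a--> 0
0 --a--> 0

0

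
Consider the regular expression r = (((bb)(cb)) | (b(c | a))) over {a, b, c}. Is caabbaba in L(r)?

no

Neither ((bb)(cb)) nor (b(c|a)) matches caabbaba.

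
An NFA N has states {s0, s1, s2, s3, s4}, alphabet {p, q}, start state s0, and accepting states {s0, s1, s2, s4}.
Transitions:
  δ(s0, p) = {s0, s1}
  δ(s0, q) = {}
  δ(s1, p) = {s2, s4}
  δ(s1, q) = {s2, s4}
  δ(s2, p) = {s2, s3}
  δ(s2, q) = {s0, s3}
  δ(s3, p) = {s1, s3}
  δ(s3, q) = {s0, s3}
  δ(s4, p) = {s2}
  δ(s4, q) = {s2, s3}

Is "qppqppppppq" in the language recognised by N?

Start: {s0}
read q: {}
The reachable set is empty and stays empty for the remaining 10 symbols.
Reachable ∩ accepting = {} — empty.

rejected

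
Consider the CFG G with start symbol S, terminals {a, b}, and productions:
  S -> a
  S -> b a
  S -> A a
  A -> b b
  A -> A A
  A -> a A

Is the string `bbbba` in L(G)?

yes

S ⇒ Aa ⇒ AAa ⇒ bbAa ⇒ bbbba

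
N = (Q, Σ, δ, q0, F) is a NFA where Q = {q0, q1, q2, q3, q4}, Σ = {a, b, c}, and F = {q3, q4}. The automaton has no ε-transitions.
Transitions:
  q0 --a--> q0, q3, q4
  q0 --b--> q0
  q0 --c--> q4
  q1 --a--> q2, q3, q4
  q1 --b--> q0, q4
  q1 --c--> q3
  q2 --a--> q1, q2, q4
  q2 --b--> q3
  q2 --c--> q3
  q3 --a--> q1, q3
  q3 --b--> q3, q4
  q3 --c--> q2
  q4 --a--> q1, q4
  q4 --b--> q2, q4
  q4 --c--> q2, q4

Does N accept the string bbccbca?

accepted

Start: {q0}
read b: {q0}
read b: {q0}
read c: {q4}
read c: {q2, q4}
read b: {q2, q3, q4}
read c: {q2, q3, q4}
read a: {q1, q2, q3, q4}
Reachable ∩ accepting = {q3, q4} — nonempty.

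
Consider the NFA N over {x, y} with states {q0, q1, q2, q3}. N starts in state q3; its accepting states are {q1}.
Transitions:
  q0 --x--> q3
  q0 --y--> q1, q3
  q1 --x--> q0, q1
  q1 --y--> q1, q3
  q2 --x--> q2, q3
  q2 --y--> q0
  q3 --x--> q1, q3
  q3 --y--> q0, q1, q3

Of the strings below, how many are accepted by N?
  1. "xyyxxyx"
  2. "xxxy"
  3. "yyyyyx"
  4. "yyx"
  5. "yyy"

5

"xyyxxyx": accepted
"xxxy": accepted
"yyyyyx": accepted
"yyx": accepted
"yyy": accepted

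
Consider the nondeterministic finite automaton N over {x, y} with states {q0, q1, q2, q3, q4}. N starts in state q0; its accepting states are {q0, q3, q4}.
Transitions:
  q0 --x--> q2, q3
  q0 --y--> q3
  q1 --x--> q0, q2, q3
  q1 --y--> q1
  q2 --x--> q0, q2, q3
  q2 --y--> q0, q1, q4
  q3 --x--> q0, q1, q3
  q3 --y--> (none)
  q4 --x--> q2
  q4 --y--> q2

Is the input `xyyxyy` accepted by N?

Start: {q0}
read x: {q2, q3}
read y: {q0, q1, q4}
read y: {q1, q2, q3}
read x: {q0, q1, q2, q3}
read y: {q0, q1, q3, q4}
read y: {q1, q2, q3}
Reachable ∩ accepting = {q3} — nonempty.

accepted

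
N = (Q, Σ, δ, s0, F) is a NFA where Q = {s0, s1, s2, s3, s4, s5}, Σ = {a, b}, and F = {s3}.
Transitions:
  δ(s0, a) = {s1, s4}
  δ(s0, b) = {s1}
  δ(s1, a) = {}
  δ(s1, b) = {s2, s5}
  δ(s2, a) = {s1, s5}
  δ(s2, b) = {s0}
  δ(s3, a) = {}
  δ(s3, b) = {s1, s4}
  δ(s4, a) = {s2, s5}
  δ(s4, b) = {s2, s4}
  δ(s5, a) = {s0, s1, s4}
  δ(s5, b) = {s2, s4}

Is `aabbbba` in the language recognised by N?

rejected

Start: {s0}
read a: {s1, s4}
read a: {s2, s5}
read b: {s0, s2, s4}
read b: {s0, s1, s2, s4}
read b: {s0, s1, s2, s4, s5}
read b: {s0, s1, s2, s4, s5}
read a: {s0, s1, s2, s4, s5}
Reachable ∩ accepting = {} — empty.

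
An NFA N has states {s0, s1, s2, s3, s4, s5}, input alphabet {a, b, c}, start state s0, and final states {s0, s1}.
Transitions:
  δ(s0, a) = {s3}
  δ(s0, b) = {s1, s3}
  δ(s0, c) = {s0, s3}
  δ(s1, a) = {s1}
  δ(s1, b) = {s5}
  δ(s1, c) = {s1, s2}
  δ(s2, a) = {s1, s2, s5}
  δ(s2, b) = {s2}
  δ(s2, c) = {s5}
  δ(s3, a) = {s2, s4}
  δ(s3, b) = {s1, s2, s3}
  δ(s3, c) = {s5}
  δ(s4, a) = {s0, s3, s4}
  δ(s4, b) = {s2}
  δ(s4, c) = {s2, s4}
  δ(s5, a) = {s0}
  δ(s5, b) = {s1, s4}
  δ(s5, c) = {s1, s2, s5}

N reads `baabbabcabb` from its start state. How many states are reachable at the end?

5

Start: {s0}
read b: {s1, s3}
read a: {s1, s2, s4}
read a: {s0, s1, s2, s3, s4, s5}
read b: {s1, s2, s3, s4, s5}
read b: {s1, s2, s3, s4, s5}
read a: {s0, s1, s2, s3, s4, s5}
read b: {s1, s2, s3, s4, s5}
read c: {s1, s2, s4, s5}
read a: {s0, s1, s2, s3, s4, s5}
read b: {s1, s2, s3, s4, s5}
read b: {s1, s2, s3, s4, s5}
Final reachable set {s1, s2, s3, s4, s5} has 5 states.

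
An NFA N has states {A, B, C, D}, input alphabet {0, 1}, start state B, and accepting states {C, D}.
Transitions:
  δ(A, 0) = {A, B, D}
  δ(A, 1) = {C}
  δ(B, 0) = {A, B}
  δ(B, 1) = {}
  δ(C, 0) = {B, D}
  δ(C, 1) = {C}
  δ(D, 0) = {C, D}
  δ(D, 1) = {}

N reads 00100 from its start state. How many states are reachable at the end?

Start: {B}
read 0: {A, B}
read 0: {A, B, D}
read 1: {C}
read 0: {B, D}
read 0: {A, B, C, D}
Final reachable set {A, B, C, D} has 4 states.

4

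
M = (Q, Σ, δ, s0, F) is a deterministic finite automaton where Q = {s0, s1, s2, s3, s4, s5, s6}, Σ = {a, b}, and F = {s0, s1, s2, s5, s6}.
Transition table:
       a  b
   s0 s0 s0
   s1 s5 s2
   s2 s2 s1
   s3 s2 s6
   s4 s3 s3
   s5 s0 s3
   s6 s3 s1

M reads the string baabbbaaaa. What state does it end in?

s0

s0 --b--> s0
s0 --a--> s0
s0 --a--> s0
s0 --b--> s0
s0 --b--> s0
s0 --b--> s0
s0 --a--> s0
s0 --a--> s0
s0 --a--> s0
s0 --a--> s0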